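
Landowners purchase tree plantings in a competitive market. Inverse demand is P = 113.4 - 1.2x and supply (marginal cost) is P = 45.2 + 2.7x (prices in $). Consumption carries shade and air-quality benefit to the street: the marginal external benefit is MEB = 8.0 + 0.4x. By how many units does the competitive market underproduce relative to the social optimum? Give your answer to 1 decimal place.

4.3 units

Market equilibrium (private): 45.2 + 2.7x = 113.4 - 1.2x → x_m = 17.4872.
Social marginal benefit = demand + MEB = 121.4 - 0.8x.
Set SMB = MC: 121.4 - 0.8x = 45.2 + 2.7x → x* = 21.7714.
Gap = |17.4872 − 21.7714| = 4.2842.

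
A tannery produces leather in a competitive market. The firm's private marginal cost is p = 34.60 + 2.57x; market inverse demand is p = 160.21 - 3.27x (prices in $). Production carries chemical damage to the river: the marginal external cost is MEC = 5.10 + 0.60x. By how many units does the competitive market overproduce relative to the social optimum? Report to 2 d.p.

2.80 units

Market equilibrium (private): 34.60 + 2.57x = 160.21 - 3.27x → x_m = 21.5086.
Social marginal cost = private MC + MEC = 39.70 + 3.17x.
Set SMC = demand: 39.70 + 3.17x = 160.21 - 3.27x → x* = 18.7127.
Gap = |21.5086 − 18.7127| = 2.7959.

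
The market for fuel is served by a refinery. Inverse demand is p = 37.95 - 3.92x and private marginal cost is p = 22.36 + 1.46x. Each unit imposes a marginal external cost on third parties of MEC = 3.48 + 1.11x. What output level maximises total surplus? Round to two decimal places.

Social marginal cost = private MC + MEC = 25.84 + 2.57x.
Set SMC = demand: 25.84 + 2.57x = 37.95 - 3.92x → x* = 1.8659.

x* = 1.87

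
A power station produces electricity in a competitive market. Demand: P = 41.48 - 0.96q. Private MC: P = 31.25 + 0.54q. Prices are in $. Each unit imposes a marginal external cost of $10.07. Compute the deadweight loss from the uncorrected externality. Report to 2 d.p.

DWL = $33.80

Market equilibrium (private): 31.25 + 0.54q = 41.48 - 0.96q → q_m = 6.8200.
Social marginal cost = private MC + MEC = 41.32 + 0.54q.
Set SMC = demand: 41.32 + 0.54q = 41.48 - 0.96q → q* = 0.1067.
Height of the DWL triangle at q_m is SMC(q_m) − demand(q_m) = MEC(q_m) = 10.0700.
DWL = ½ × 6.7133 × 10.0700 = 33.8015.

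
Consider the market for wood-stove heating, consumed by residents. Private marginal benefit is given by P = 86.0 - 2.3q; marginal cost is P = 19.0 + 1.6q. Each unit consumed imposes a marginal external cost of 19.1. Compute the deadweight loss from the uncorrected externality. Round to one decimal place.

DWL = 46.8

Market equilibrium (private): 19.0 + 1.6q = 86.0 - 2.3q → q_m = 17.1795.
Social marginal benefit = demand − MEC = 66.9 - 2.3q.
Set SMB = MC: 66.9 - 2.3q = 19.0 + 1.6q → q* = 12.2821.
The loss is the area between SMB and MC from q* to q_m; with linear curves that's a triangle of height MEC(q_m).
DWL = ½ × 4.8974 × 19.1000 = 46.7702.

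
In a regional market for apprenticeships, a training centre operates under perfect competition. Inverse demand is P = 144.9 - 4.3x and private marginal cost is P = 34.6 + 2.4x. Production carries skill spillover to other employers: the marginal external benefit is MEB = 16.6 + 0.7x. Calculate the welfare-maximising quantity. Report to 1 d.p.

x* = 21.2

Social marginal cost = private MC − MEB = 18.0 + 1.7x.
Set SMC = demand: 18.0 + 1.7x = 144.9 - 4.3x → x* = 21.1500.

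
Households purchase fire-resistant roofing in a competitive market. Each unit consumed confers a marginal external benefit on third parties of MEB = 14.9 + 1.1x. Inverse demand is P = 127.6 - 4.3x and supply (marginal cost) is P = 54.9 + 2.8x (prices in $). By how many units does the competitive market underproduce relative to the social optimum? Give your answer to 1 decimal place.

Market equilibrium (private): 54.9 + 2.8x = 127.6 - 4.3x → x_m = 10.2394.
Social marginal benefit = demand + MEB = 142.5 - 3.2x.
Set SMB = MC: 142.5 - 3.2x = 54.9 + 2.8x → x* = 14.6000.
Gap = |10.2394 − 14.6000| = 4.3606.

4.4 units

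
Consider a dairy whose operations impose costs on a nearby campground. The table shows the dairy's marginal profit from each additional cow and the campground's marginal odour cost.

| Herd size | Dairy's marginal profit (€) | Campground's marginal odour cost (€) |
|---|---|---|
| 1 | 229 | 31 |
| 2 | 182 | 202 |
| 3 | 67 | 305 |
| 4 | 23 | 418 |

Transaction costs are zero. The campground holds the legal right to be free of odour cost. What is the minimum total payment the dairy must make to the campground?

Efficient level: marginal profit ≥ marginal odour cost through level 1, so k* = 1.
With the campground holding the right, the dairy must at least compensate total damage at k*: 31 = 31.

€31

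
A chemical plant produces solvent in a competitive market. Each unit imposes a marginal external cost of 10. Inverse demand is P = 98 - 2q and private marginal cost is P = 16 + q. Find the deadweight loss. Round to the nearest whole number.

Market equilibrium (private): 16 + q = 98 - 2q → q_m = 27.3333.
Social marginal cost = private MC + MEC = 26 + q.
Set SMC = demand: 26 + q = 98 - 2q → q* = 24.0000.
Height of the DWL triangle at q_m is SMC(q_m) − demand(q_m) = MEC(q_m) = 10.0000.
DWL = ½ × 3.3333 × 10.0000 = 16.6665.

DWL = 17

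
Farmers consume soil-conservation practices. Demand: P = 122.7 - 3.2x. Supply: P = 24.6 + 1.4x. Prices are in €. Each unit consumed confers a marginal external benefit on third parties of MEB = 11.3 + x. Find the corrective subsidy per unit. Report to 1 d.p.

Social marginal benefit = demand + MEB = 134.0 - 2.2x.
Set SMB = MC: 134.0 - 2.2x = 24.6 + 1.4x → x* = 30.3889.
The Pigouvian subsidy equals MEB at x*: 11.3 + 1.0×30.3889 = 41.6889.

subsidy = €41.7 per unit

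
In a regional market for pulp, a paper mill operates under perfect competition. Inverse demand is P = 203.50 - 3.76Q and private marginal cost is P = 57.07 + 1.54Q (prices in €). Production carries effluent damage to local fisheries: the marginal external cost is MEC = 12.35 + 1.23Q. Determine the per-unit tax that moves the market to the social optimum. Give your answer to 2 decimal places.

Social marginal cost = private MC + MEC = 69.42 + 2.77Q.
Set SMC = demand: 69.42 + 2.77Q = 203.50 - 3.76Q → Q* = 20.5329.
The Pigouvian tax equals MEC at Q*: 12.35 + 1.23×20.5329 = 37.6055.

tax = €37.61 per unit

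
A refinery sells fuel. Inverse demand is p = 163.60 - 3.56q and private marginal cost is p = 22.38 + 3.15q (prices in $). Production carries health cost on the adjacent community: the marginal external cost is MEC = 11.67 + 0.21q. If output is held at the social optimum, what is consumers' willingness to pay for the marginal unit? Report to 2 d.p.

Social marginal cost = private MC + MEC = 34.05 + 3.36q.
Set SMC = demand: 34.05 + 3.36q = 163.60 - 3.56q → q* = 18.7211.
Consumer price on the demand curve at q*: 163.60 − 3.56×18.7211 = 96.9529.

P = $96.95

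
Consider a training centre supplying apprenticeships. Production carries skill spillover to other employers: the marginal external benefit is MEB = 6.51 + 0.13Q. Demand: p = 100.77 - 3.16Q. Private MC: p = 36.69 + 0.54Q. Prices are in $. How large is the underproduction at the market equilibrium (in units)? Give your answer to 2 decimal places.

Market equilibrium (private): 36.69 + 0.54Q = 100.77 - 3.16Q → Q_m = 17.3189.
Social marginal cost = private MC − MEB = 30.18 + 0.41Q.
Set SMC = demand: 30.18 + 0.41Q = 100.77 - 3.16Q → Q* = 19.7731.
Gap = |17.3189 − 19.7731| = 2.4542.

2.45 units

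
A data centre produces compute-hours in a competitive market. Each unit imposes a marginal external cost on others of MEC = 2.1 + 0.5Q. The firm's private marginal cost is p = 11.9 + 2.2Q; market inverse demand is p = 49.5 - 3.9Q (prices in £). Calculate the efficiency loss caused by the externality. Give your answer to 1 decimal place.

Market equilibrium (private): 11.9 + 2.2Q = 49.5 - 3.9Q → Q_m = 6.1639.
Social marginal cost = private MC + MEC = 14.0 + 2.7Q.
Set SMC = demand: 14.0 + 2.7Q = 49.5 - 3.9Q → Q* = 5.3788.
Height of the DWL triangle at Q_m is SMC(Q_m) − demand(Q_m) = MEC(Q_m) = 5.1820.
DWL = ½ × 0.7851 × 5.1820 = 2.0342.

DWL = £2.0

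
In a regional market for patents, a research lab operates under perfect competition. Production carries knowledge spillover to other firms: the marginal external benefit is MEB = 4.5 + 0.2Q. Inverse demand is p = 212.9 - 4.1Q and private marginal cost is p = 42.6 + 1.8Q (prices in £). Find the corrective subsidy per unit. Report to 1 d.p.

subsidy = £10.6 per unit

Social marginal cost = private MC − MEB = 38.1 + 1.6Q.
Set SMC = demand: 38.1 + 1.6Q = 212.9 - 4.1Q → Q* = 30.6667.
The Pigouvian subsidy equals MEB at Q*: 4.5 + 0.2×30.6667 = 10.6333.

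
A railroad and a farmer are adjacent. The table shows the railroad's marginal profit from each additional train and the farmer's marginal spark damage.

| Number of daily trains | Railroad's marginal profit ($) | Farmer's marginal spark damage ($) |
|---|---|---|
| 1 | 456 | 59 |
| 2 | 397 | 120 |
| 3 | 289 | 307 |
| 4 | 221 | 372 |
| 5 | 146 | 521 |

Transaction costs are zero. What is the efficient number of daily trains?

Bargaining reaches the level where marginal profit last exceeds marginal spark damage.
That holds through level 2 (397 ≥ 120) but not at 3 (289 < 307).

2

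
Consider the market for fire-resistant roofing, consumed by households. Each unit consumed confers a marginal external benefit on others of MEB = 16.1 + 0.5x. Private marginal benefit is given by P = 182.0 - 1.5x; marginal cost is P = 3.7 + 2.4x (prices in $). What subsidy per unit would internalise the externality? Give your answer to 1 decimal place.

Social marginal benefit = demand + MEB = 198.1 - x.
Set SMB = MC: 198.1 - x = 3.7 + 2.4x → x* = 57.1765.
The Pigouvian subsidy equals MEB at x*: 16.1 + 0.5×57.1765 = 44.6883.

subsidy = $44.7 per unit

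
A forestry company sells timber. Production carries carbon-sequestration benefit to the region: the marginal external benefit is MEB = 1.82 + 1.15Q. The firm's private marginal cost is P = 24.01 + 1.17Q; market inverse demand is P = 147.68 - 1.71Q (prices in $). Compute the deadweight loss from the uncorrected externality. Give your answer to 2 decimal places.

Market equilibrium (private): 24.01 + 1.17Q = 147.68 - 1.71Q → Q_m = 42.9410.
Social marginal cost = private MC − MEB = 22.19 + 0.02Q.
Set SMC = demand: 22.19 + 0.02Q = 147.68 - 1.71Q → Q* = 72.5376.
Between Q* and Q_m the wedge demand − SMC runs linearly from 0 to MEB(Q_m), so the loss is a triangle.
DWL = ½ × 29.5966 × 51.2021 = 757.7040.

DWL = $757.70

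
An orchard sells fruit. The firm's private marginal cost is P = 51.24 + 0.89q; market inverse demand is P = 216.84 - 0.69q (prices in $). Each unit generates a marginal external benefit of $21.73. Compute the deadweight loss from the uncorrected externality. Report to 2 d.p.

Market equilibrium (private): 51.24 + 0.89q = 216.84 - 0.69q → q_m = 104.8101.
Social marginal cost = private MC − MEB = 29.51 + 0.89q.
Set SMC = demand: 29.51 + 0.89q = 216.84 - 0.69q → q* = 118.5633.
The welfare-loss triangle has base |q_m − q*| and height MEB(q_m) (the vertical gap between SMC and demand is zero at q* and MEB at q_m).
DWL = ½ × 13.7532 × 21.7300 = 149.4285.

DWL = $149.43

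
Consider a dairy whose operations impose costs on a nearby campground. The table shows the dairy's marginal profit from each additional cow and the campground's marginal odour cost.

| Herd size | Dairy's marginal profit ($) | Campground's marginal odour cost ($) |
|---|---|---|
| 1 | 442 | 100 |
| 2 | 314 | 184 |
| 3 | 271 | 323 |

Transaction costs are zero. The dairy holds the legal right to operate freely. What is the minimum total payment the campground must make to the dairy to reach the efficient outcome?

$271

Left alone the dairy would choose level 3 (marginal profit stays positive).
Efficient level: k* = 2 (marginal profit ≥ marginal odour cost through 2).
The campground must at least cover the dairy's forgone profit from cutting 3→2: 271 = 271.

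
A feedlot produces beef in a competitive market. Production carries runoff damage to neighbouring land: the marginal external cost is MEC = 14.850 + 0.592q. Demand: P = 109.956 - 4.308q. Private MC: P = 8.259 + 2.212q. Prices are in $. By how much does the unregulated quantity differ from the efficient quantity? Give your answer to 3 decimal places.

Market equilibrium (private): 8.259 + 2.212q = 109.956 - 4.308q → q_m = 15.5977.
Social marginal cost = private MC + MEC = 23.109 + 2.804q.
Set SMC = demand: 23.109 + 2.804q = 109.956 - 4.308q → q* = 12.2113.
Gap = |15.5977 − 12.2113| = 3.3864.

3.386 units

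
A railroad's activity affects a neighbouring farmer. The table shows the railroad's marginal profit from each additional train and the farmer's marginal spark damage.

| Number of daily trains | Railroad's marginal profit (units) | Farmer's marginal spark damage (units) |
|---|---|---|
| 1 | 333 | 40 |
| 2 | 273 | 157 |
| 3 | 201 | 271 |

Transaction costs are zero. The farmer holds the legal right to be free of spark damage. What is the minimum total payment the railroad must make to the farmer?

Efficient level: marginal profit ≥ marginal spark damage through level 2, so k* = 2.
With the farmer holding the right, the railroad must at least compensate total damage at k*: 40 + 157 = 197.

197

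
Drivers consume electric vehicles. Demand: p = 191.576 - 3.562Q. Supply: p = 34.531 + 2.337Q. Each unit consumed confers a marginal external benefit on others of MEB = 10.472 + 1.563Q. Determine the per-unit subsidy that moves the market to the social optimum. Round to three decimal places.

subsidy = 70.857 per unit

Social marginal benefit = demand + MEB = 202.048 - 1.999Q.
Set SMB = MC: 202.048 - 1.999Q = 34.531 + 2.337Q → Q* = 38.6340.
The Pigouvian subsidy equals MEB at Q*: 10.472 + 1.563×38.6340 = 70.8569.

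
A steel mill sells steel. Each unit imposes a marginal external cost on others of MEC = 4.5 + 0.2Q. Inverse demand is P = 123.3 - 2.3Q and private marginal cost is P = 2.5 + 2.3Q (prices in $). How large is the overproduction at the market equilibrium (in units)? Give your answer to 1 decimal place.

2.0 units

Market equilibrium (private): 2.5 + 2.3Q = 123.3 - 2.3Q → Q_m = 26.2609.
Social marginal cost = private MC + MEC = 7.0 + 2.5Q.
Set SMC = demand: 7.0 + 2.5Q = 123.3 - 2.3Q → Q* = 24.2292.
Gap = |26.2609 − 24.2292| = 2.0317.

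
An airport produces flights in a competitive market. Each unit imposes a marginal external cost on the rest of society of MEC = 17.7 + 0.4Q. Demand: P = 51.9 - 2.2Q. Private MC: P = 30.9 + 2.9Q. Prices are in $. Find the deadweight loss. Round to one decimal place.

Market equilibrium (private): 30.9 + 2.9Q = 51.9 - 2.2Q → Q_m = 4.1176.
Social marginal cost = private MC + MEC = 48.6 + 3.3Q.
Set SMC = demand: 48.6 + 3.3Q = 51.9 - 2.2Q → Q* = 0.6000.
Between Q* and Q_m the wedge SMC − demand runs linearly from 0 to MEC(Q_m), so the loss is a triangle.
DWL = ½ × 3.5176 × 19.3471 = 34.0277.

DWL = $34.0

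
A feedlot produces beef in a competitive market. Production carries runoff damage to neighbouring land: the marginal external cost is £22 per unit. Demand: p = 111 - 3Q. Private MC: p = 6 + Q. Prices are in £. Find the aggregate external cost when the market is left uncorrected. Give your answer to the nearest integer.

Market equilibrium (private): 6 + Q = 111 - 3Q → Q_m = 26.2500.
Total external cost = MEC × Q_m = 22 × 26.2500 = 577.5000.

£578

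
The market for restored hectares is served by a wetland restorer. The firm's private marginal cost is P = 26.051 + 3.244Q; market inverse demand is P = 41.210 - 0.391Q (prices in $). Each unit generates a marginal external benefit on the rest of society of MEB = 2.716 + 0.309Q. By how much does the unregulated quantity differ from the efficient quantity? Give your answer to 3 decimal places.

1.204 units

Market equilibrium (private): 26.051 + 3.244Q = 41.210 - 0.391Q → Q_m = 4.1703.
Social marginal cost = private MC − MEB = 23.335 + 2.935Q.
Set SMC = demand: 23.335 + 2.935Q = 41.210 - 0.391Q → Q* = 5.3743.
Gap = |4.1703 − 5.3743| = 1.2040.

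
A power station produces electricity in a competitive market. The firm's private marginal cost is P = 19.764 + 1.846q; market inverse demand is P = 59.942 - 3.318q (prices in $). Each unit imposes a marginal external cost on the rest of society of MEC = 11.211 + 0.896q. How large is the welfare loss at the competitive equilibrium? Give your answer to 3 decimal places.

Market equilibrium (private): 19.764 + 1.846q = 59.942 - 3.318q → q_m = 7.7804.
Social marginal cost = private MC + MEC = 30.975 + 2.742q.
Set SMC = demand: 30.975 + 2.742q = 59.942 - 3.318q → q* = 4.7800.
The welfare-loss triangle has base |q_m − q*| and height MEC(q_m) (the vertical gap between SMC and demand is zero at q* and MEC at q_m).
DWL = ½ × 3.0004 × 18.1822 = 27.2769.

DWL = $27.277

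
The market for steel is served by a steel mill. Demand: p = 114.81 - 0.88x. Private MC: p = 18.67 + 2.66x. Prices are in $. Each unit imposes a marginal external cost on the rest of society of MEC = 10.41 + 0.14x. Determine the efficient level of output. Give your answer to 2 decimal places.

x* = 23.30

Social marginal cost = private MC + MEC = 29.08 + 2.80x.
Set SMC = demand: 29.08 + 2.80x = 114.81 - 0.88x → x* = 23.2962.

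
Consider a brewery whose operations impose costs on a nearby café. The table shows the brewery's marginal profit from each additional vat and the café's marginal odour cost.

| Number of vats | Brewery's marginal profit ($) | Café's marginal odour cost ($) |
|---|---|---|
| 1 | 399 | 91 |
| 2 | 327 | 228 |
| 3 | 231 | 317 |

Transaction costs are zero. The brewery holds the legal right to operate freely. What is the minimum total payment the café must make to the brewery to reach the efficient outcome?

$231

Left alone the brewery would choose level 3 (marginal profit stays positive).
Efficient level: k* = 2 (marginal profit ≥ marginal odour cost through 2).
The café must at least cover the brewery's forgone profit from cutting 3→2: 231 = 231.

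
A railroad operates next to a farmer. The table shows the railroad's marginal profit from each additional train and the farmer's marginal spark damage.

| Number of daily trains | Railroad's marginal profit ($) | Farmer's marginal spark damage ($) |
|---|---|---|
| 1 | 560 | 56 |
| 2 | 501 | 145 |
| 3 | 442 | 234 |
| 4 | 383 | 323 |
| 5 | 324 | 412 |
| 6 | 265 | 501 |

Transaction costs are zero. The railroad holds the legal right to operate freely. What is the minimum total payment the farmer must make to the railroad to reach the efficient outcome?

Left alone the railroad would choose level 6 (marginal profit stays positive).
Efficient level: k* = 4 (marginal profit ≥ marginal spark damage through 4).
The farmer must at least cover the railroad's forgone profit from cutting 6→4: 324 + 265 = 589.

$589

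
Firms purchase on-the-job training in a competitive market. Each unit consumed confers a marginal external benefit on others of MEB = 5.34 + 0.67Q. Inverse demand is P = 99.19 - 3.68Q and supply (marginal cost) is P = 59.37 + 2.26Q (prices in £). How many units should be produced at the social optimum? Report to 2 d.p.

Social marginal benefit = demand + MEB = 104.53 - 3.01Q.
Set SMB = MC: 104.53 - 3.01Q = 59.37 + 2.26Q → Q* = 8.5693.

Q* = 8.57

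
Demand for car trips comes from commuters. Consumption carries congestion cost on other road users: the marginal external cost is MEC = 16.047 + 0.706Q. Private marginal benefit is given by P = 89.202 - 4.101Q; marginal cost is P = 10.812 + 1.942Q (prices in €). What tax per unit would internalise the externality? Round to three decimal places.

tax = €22.569 per unit

Social marginal benefit = demand − MEC = 73.155 - 4.807Q.
Set SMB = MC: 73.155 - 4.807Q = 10.812 + 1.942Q → Q* = 9.2374.
The Pigouvian tax equals MEC at Q*: 16.047 + 0.706×9.2374 = 22.5686.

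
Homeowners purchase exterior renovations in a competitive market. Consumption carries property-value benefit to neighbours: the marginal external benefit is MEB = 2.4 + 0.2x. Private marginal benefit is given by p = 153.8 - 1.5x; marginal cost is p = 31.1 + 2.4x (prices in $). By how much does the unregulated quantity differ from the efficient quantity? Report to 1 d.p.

2.3 units

Market equilibrium (private): 31.1 + 2.4x = 153.8 - 1.5x → x_m = 31.4615.
Social marginal benefit = demand + MEB = 156.2 - 1.3x.
Set SMB = MC: 156.2 - 1.3x = 31.1 + 2.4x → x* = 33.8108.
Gap = |31.4615 − 33.8108| = 2.3493.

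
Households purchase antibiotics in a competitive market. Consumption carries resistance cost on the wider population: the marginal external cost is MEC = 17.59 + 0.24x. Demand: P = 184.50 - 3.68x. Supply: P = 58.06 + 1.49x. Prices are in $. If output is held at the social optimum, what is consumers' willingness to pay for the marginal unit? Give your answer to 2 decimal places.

Social marginal benefit = demand − MEC = 166.91 - 3.92x.
Set SMB = MC: 166.91 - 3.92x = 58.06 + 1.49x → x* = 20.1201.
Consumer price on the demand curve at x*: 184.50 − 3.68×20.1201 = 110.4580.

P = $110.46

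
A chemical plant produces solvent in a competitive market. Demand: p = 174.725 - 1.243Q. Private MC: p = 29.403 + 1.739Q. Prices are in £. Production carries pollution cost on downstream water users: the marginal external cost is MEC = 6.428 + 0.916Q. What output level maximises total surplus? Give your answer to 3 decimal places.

Q* = 35.632

Social marginal cost = private MC + MEC = 35.831 + 2.655Q.
Set SMC = demand: 35.831 + 2.655Q = 174.725 - 1.243Q → Q* = 35.6321.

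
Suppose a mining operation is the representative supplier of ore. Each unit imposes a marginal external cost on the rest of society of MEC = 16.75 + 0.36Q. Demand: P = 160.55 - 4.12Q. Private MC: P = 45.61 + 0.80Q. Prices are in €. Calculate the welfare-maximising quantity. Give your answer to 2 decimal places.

Q* = 18.60

Social marginal cost = private MC + MEC = 62.36 + 1.16Q.
Set SMC = demand: 62.36 + 1.16Q = 160.55 - 4.12Q → Q* = 18.5966.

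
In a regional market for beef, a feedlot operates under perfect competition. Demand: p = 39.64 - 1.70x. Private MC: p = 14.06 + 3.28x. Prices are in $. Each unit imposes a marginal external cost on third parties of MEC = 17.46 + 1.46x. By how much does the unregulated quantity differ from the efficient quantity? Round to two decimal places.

3.88 units

Market equilibrium (private): 14.06 + 3.28x = 39.64 - 1.70x → x_m = 5.1365.
Social marginal cost = private MC + MEC = 31.52 + 4.74x.
Set SMC = demand: 31.52 + 4.74x = 39.64 - 1.70x → x* = 1.2609.
Gap = |5.1365 − 1.2609| = 3.8756.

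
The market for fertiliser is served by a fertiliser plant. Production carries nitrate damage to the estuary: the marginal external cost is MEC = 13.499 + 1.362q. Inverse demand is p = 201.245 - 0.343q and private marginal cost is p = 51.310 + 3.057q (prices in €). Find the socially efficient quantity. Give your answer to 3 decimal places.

q* = 28.651

Social marginal cost = private MC + MEC = 64.809 + 4.419q.
Set SMC = demand: 64.809 + 4.419q = 201.245 - 0.343q → q* = 28.6510.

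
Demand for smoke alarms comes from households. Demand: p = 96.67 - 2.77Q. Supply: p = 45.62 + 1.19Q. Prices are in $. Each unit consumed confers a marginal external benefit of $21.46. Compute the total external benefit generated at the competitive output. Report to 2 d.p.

$276.65

Market equilibrium (private): 45.62 + 1.19Q = 96.67 - 2.77Q → Q_m = 12.8914.
Total external benefit = MEB × Q_m = 21.46 × 12.8914 = 276.6494.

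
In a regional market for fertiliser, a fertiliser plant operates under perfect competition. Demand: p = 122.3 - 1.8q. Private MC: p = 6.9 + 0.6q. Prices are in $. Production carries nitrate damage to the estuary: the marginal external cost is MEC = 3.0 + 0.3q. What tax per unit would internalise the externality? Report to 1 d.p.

Social marginal cost = private MC + MEC = 9.9 + 0.9q.
Set SMC = demand: 9.9 + 0.9q = 122.3 - 1.8q → q* = 41.6296.
The Pigouvian tax equals MEC at q*: 3.0 + 0.3×41.6296 = 15.4889.

tax = $15.5 per unit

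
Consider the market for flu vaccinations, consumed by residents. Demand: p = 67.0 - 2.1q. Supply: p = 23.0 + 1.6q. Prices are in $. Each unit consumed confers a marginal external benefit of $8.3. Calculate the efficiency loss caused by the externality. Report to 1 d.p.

DWL = $9.3

Market equilibrium (private): 23.0 + 1.6q = 67.0 - 2.1q → q_m = 11.8919.
Social marginal benefit = demand + MEB = 75.3 - 2.1q.
Set SMB = MC: 75.3 - 2.1q = 23.0 + 1.6q → q* = 14.1351.
Between q* and q_m the wedge SMB − MC runs linearly from 0 to MEB(q_m), so the loss is a triangle.
DWL = ½ × 2.2432 × 8.3000 = 9.3093.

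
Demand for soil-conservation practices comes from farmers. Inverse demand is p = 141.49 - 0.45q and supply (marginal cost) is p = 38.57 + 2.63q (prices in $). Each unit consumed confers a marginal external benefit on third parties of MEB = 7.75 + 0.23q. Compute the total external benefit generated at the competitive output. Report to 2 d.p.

Market equilibrium (private): 38.57 + 2.63q = 141.49 - 0.45q → q_m = 33.4156.
Total external benefit = ∫₀^{q_m} (7.75 + 0.23q) dq = 7.75×33.4156 + ½×0.23×33.4156² = 387.3802.

$387.38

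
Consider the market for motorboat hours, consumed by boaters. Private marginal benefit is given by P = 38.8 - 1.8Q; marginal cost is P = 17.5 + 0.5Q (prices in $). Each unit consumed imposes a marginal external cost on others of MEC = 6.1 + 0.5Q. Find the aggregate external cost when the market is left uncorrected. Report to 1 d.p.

Market equilibrium (private): 17.5 + 0.5Q = 38.8 - 1.8Q → Q_m = 9.2609.
Total external cost = ∫₀^{Q_m} (6.1 + 0.5Q) dQ = 6.1×9.2609 + ½×0.5×9.2609² = 77.9326.

$77.9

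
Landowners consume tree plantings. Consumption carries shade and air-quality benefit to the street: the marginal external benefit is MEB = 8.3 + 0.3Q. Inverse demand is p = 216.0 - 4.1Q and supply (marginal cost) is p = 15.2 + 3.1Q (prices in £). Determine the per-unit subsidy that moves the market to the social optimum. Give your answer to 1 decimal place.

Social marginal benefit = demand + MEB = 224.3 - 3.8Q.
Set SMB = MC: 224.3 - 3.8Q = 15.2 + 3.1Q → Q* = 30.3043.
The Pigouvian subsidy equals MEB at Q*: 8.3 + 0.3×30.3043 = 17.3913.

subsidy = £17.4 per unit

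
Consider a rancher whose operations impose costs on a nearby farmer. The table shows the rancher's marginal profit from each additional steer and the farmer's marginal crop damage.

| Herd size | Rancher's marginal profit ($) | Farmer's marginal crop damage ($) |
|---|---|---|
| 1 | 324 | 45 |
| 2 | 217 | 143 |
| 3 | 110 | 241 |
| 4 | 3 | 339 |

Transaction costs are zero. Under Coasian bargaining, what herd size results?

Bargaining reaches the level where marginal profit last exceeds marginal crop damage.
That holds through level 2 (217 ≥ 143) but not at 3 (110 < 241).

2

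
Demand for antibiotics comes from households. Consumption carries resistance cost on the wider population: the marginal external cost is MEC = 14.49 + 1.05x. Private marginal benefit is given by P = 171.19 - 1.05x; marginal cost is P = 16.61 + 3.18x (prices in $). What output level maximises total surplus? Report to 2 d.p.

x* = 26.53

Social marginal benefit = demand − MEC = 156.70 - 2.10x.
Set SMB = MC: 156.70 - 2.10x = 16.61 + 3.18x → x* = 26.5322.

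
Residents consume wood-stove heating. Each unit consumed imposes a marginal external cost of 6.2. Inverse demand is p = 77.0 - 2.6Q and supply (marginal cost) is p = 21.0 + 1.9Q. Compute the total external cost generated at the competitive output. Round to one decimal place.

Market equilibrium (private): 21.0 + 1.9Q = 77.0 - 2.6Q → Q_m = 12.4444.
Total external cost = MEC × Q_m = 6.2 × 12.4444 = 77.1553.

77.2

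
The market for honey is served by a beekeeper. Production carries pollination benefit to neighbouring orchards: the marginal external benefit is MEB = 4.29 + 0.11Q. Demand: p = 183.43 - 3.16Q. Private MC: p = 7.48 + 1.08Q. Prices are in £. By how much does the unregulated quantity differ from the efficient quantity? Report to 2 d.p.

Market equilibrium (private): 7.48 + 1.08Q = 183.43 - 3.16Q → Q_m = 41.4976.
Social marginal cost = private MC − MEB = 3.19 + 0.97Q.
Set SMC = demand: 3.19 + 0.97Q = 183.43 - 3.16Q → Q* = 43.6416.
Gap = |41.4976 − 43.6416| = 2.1440.

2.14 units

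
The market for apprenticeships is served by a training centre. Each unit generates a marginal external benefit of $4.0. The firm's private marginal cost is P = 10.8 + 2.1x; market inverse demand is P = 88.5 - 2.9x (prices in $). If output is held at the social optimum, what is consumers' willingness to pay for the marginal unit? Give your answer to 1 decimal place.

Social marginal cost = private MC − MEB = 6.8 + 2.1x.
Set SMC = demand: 6.8 + 2.1x = 88.5 - 2.9x → x* = 16.3400.
Consumer price on the demand curve at x*: 88.5 − 2.9×16.3400 = 41.1140.

P = $41.1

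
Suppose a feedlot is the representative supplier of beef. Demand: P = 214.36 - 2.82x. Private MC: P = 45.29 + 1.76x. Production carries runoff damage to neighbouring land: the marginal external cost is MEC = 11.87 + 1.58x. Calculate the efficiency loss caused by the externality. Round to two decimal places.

DWL = 399.95

Market equilibrium (private): 45.29 + 1.76x = 214.36 - 2.82x → x_m = 36.9148.
Social marginal cost = private MC + MEC = 57.16 + 3.34x.
Set SMC = demand: 57.16 + 3.34x = 214.36 - 2.82x → x* = 25.5195.
Height of the DWL triangle at x_m is SMC(x_m) − demand(x_m) = MEC(x_m) = 70.1955.
DWL = ½ × 11.3953 × 70.1955 = 399.9494.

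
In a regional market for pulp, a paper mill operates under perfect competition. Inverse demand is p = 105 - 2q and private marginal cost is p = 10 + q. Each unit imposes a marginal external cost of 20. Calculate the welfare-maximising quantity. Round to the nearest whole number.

q* = 25

Social marginal cost = private MC + MEC = 30 + q.
Set SMC = demand: 30 + q = 105 - 2q → q* = 25.0000.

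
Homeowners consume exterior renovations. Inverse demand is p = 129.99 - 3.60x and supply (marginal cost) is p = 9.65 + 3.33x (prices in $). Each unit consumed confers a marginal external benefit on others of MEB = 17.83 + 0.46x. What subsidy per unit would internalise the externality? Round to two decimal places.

subsidy = $27.65 per unit

Social marginal benefit = demand + MEB = 147.82 - 3.14x.
Set SMB = MC: 147.82 - 3.14x = 9.65 + 3.33x → x* = 21.3555.
The Pigouvian subsidy equals MEB at x*: 17.83 + 0.46×21.3555 = 27.6535.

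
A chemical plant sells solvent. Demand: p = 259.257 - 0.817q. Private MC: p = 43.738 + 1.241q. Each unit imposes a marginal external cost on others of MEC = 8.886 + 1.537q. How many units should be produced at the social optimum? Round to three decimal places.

q* = 57.478

Social marginal cost = private MC + MEC = 52.624 + 2.778q.
Set SMC = demand: 52.624 + 2.778q = 259.257 - 0.817q → q* = 57.4779.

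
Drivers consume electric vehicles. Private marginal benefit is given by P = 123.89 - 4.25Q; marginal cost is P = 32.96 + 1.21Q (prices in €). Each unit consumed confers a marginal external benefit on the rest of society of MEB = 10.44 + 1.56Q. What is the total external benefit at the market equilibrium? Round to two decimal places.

Market equilibrium (private): 32.96 + 1.21Q = 123.89 - 4.25Q → Q_m = 16.6538.
Total external benefit = ∫₀^{Q_m} (10.44 + 1.56Q) dQ = 10.44×16.6538 + ½×1.56×16.6538² = 390.1979.

€390.20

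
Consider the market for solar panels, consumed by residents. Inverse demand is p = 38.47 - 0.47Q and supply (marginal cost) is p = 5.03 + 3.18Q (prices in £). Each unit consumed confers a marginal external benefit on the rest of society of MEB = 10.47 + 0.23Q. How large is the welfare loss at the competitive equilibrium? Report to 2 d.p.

DWL = £23.13

Market equilibrium (private): 5.03 + 3.18Q = 38.47 - 0.47Q → Q_m = 9.1616.
Social marginal benefit = demand + MEB = 48.94 - 0.24Q.
Set SMB = MC: 48.94 - 0.24Q = 5.03 + 3.18Q → Q* = 12.8392.
Height of the DWL triangle at Q_m is SMB(Q_m) − MC(Q_m) = MEB(Q_m) = 12.5772.
DWL = ½ × 3.6776 × 12.5772 = 23.1270.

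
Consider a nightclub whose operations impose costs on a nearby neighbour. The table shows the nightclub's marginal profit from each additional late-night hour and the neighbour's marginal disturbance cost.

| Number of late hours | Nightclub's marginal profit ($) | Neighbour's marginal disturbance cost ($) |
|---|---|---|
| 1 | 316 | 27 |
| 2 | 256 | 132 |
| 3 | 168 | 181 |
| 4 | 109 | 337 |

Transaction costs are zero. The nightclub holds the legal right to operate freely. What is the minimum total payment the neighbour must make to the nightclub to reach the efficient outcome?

$277

Left alone the nightclub would choose level 4 (marginal profit stays positive).
Efficient level: k* = 2 (marginal profit ≥ marginal disturbance cost through 2).
The neighbour must at least cover the nightclub's forgone profit from cutting 4→2: 168 + 109 = 277.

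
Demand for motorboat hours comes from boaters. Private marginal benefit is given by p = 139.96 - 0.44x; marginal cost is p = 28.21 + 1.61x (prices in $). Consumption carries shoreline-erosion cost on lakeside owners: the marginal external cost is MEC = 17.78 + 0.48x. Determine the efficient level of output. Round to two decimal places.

Social marginal benefit = demand − MEC = 122.18 - 0.92x.
Set SMB = MC: 122.18 - 0.92x = 28.21 + 1.61x → x* = 37.1423.

x* = 37.14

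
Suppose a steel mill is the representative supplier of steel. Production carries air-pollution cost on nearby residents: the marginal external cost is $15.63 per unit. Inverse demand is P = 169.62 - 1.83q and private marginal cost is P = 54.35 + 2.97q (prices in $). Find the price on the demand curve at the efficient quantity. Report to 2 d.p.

P = $131.63

Social marginal cost = private MC + MEC = 69.98 + 2.97q.
Set SMC = demand: 69.98 + 2.97q = 169.62 - 1.83q → q* = 20.7583.
Consumer price on the demand curve at q*: 169.62 − 1.83×20.7583 = 131.6323.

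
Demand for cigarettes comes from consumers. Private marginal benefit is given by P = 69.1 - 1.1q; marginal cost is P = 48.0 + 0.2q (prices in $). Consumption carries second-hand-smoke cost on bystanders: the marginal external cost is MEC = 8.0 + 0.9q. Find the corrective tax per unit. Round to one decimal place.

Social marginal benefit = demand − MEC = 61.1 - 2.0q.
Set SMB = MC: 61.1 - 2.0q = 48.0 + 0.2q → q* = 5.9545.
The Pigouvian tax equals MEC at q*: 8.0 + 0.9×5.9545 = 13.3591.

tax = $13.4 per unit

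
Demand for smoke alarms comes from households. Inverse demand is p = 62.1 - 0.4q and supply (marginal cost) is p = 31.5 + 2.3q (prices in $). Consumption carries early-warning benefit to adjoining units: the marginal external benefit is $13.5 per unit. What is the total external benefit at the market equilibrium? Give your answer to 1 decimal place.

$153.0

Market equilibrium (private): 31.5 + 2.3q = 62.1 - 0.4q → q_m = 11.3333.
Total external benefit = MEB × q_m = 13.5 × 11.3333 = 152.9996.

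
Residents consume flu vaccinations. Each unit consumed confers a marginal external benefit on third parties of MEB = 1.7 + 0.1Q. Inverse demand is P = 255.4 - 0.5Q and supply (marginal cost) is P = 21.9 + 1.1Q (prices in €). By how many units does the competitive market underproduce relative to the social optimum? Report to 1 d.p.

Market equilibrium (private): 21.9 + 1.1Q = 255.4 - 0.5Q → Q_m = 145.9375.
Social marginal benefit = demand + MEB = 257.1 - 0.4Q.
Set SMB = MC: 257.1 - 0.4Q = 21.9 + 1.1Q → Q* = 156.8000.
Gap = |145.9375 − 156.8000| = 10.8625.

10.9 units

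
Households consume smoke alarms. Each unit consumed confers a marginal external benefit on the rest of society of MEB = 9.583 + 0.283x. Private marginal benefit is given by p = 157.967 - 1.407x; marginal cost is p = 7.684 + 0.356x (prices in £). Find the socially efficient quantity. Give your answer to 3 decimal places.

Social marginal benefit = demand + MEB = 167.550 - 1.124x.
Set SMB = MC: 167.550 - 1.124x = 7.684 + 0.356x → x* = 108.0176.

x* = 108.018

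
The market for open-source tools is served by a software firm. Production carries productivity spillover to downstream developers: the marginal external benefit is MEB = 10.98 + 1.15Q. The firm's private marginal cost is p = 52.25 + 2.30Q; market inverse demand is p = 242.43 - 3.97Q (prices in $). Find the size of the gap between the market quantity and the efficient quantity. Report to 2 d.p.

8.96 units

Market equilibrium (private): 52.25 + 2.30Q = 242.43 - 3.97Q → Q_m = 30.3317.
Social marginal cost = private MC − MEB = 41.27 + 1.15Q.
Set SMC = demand: 41.27 + 1.15Q = 242.43 - 3.97Q → Q* = 39.2891.
Gap = |30.3317 − 39.2891| = 8.9574.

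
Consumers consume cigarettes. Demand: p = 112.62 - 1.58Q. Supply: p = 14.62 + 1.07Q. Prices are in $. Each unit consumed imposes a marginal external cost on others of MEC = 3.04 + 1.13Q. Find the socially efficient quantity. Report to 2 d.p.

Social marginal benefit = demand − MEC = 109.58 - 2.71Q.
Set SMB = MC: 109.58 - 2.71Q = 14.62 + 1.07Q → Q* = 25.1217.

Q* = 25.12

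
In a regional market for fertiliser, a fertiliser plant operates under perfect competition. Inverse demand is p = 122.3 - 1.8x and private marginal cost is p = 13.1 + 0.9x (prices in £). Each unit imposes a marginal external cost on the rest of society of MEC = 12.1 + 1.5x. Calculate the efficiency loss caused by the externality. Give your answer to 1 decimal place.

DWL = £630.4

Market equilibrium (private): 13.1 + 0.9x = 122.3 - 1.8x → x_m = 40.4444.
Social marginal cost = private MC + MEC = 25.2 + 2.4x.
Set SMC = demand: 25.2 + 2.4x = 122.3 - 1.8x → x* = 23.1190.
Height of the DWL triangle at x_m is SMC(x_m) − demand(x_m) = MEC(x_m) = 72.7667.
DWL = ½ × 17.3254 × 72.7667 = 630.3561.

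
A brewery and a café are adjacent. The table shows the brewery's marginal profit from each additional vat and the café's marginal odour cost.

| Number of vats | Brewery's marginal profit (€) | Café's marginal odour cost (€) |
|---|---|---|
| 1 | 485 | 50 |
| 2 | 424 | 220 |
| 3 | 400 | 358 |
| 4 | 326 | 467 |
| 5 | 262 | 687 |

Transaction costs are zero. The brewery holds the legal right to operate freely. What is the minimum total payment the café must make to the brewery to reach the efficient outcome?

€588

Left alone the brewery would choose level 5 (marginal profit stays positive).
Efficient level: k* = 3 (marginal profit ≥ marginal odour cost through 3).
The café must at least cover the brewery's forgone profit from cutting 5→3: 326 + 262 = 588.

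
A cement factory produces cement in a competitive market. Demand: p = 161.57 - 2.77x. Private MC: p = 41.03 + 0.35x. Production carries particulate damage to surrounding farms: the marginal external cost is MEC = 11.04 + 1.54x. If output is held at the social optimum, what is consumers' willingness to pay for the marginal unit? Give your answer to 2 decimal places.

Social marginal cost = private MC + MEC = 52.07 + 1.89x.
Set SMC = demand: 52.07 + 1.89x = 161.57 - 2.77x → x* = 23.4979.
Consumer price on the demand curve at x*: 161.57 − 2.77×23.4979 = 96.4808.

P = 96.48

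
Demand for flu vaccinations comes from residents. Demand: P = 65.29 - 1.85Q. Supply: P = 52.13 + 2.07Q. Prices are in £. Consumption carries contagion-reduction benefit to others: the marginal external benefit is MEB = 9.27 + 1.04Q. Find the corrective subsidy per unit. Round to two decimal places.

subsidy = £17.37 per unit

Social marginal benefit = demand + MEB = 74.56 - 0.81Q.
Set SMB = MC: 74.56 - 0.81Q = 52.13 + 2.07Q → Q* = 7.7882.
The Pigouvian subsidy equals MEB at Q*: 9.27 + 1.04×7.7882 = 17.3697.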